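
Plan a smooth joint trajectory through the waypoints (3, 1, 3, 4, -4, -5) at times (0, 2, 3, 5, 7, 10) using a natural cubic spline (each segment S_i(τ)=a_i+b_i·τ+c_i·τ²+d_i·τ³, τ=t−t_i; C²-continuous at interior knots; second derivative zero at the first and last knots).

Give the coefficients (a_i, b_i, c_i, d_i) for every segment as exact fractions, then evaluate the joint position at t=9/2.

  seg 0: a=3 b=-3701/1815 c=0 d=943/3630
  seg 1: a=1 b=1957/1815 c=943/605 d=-1156/1815
  seg 2: a=3 b=377/165 c=-213/605 d=-3923/14520
  seg 3: a=4 b=-8587/3630 c=-955/484 d=1049/1815
  seg 4: a=-4 b=-12061/3630 c=3617/2420 d=-3617/21780
S(9/2) = 36577/7744

Δ: Δ0=-1, Δ1=2, Δ2=1/2, Δ3=-4, Δ4=-1/3
row 1: diag=6, rhs=18; c'=1/6, d'=3
row 2: denom=6−1·1/6=35/6; d'=(-9−1·3)/(35/6)=-72/35
row 3: denom=8−2·12/35=256/35; d'=(-27−2·-72/35)/(256/35)=-801/256
row 4: denom=10−2·35/128=605/64; d'=(22−2·-801/256)/(605/64)=3617/1210
back: M4=3617/1210
back: M3=-801/256−35/128·3617/1210=-955/242
back: M2=-72/35−12/35·-955/242=-426/605
back: M1=3−1/6·-426/605=1886/605
M: M0=0, M1=1886/605, M2=-426/605, M3=-955/242, M4=3617/1210, M5=0
seg 0: a=3, c=M0/2=0, d=(M1−M0)/(6·2)=943/3630, b=Δ0−h0·(2M0+M1)/6=-3701/1815
seg 1: a=1, c=M1/2=943/605, d=(M2−M1)/(6·1)=-1156/1815, b=Δ1−h1·(2M1+M2)/6=1957/1815
seg 2: a=3, c=M2/2=-213/605, d=(M3−M2)/(6·2)=-3923/14520, b=Δ2−h2·(2M2+M3)/6=377/165
seg 3: a=4, c=M3/2=-955/484, d=(M4−M3)/(6·2)=1049/1815, b=Δ3−h3·(2M3+M4)/6=-8587/3630
seg 4: a=-4, c=M4/2=3617/2420, d=(M5−M4)/(6·3)=-3617/21780, b=Δ4−h4·(2M4+M5)/6=-12061/3630
t_q=9/2 → seg 2, τ=3/2; S=3+377/165·τ+-213/605·τ²+-3923/14520·τ³=36577/7744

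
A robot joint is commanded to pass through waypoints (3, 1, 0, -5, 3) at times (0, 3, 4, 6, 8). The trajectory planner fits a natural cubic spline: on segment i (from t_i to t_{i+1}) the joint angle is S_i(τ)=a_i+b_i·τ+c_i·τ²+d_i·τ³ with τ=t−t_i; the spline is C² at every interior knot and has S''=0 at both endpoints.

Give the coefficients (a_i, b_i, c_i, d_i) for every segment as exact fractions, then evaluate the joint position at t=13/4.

  seg 0: a=3 b=-781/1032 c=0 d=31/3096
  seg 1: a=1 b=-251/516 c=31/344 d=-623/1032
  seg 2: a=0 b=-2185/1032 c=-74/43 d=3157/4128
  seg 3: a=-5 b=91/516 c=1973/688 d=-1973/4128
S(13/4) = 19255/22016

Δ: Δ0=-2/3, Δ1=-1, Δ2=-5/2, Δ3=4
row 1: diag=8, rhs=-2; c'=1/8, d'=-1/4
row 2: denom=6−1·1/8=47/8; d'=(-9−1·-1/4)/(47/8)=-70/47
row 3: denom=8−2·16/47=344/47; d'=(39−2·-70/47)/(344/47)=1973/344
back: M3=1973/344
back: M2=-70/47−16/47·1973/344=-148/43
back: M1=-1/4−1/8·-148/43=31/172
M: M0=0, M1=31/172, M2=-148/43, M3=1973/344, M4=0
seg 0: a=3, c=M0/2=0, d=(M1−M0)/(6·3)=31/3096, b=Δ0−h0·(2M0+M1)/6=-781/1032
seg 1: a=1, c=M1/2=31/344, d=(M2−M1)/(6·1)=-623/1032, b=Δ1−h1·(2M1+M2)/6=-251/516
seg 2: a=0, c=M2/2=-74/43, d=(M3−M2)/(6·2)=3157/4128, b=Δ2−h2·(2M2+M3)/6=-2185/1032
seg 3: a=-5, c=M3/2=1973/688, d=(M4−M3)/(6·2)=-1973/4128, b=Δ3−h3·(2M3+M4)/6=91/516
t_q=13/4 → seg 1, τ=1/4; S=1+-251/516·τ+31/344·τ²+-623/1032·τ³=19255/22016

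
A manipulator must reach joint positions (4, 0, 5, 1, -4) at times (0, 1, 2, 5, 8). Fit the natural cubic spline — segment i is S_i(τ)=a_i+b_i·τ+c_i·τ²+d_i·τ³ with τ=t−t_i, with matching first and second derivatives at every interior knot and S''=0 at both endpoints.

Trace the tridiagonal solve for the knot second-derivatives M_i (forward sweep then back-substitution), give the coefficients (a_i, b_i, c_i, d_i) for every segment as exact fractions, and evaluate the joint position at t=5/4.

  seg 0: a=4 b=-367/56 c=0 d=143/56
  seg 1: a=0 b=31/28 c=429/56 d=-211/56
  seg 2: a=5 b=41/8 c=-51/14 d=751/1512
  seg 3: a=1 b=-93/28 c=139/168 d=-139/1512
S(5/4) = 2497/3584

Δ: Δ0=-4, Δ1=5, Δ2=-4/3, Δ3=-5/3
row 1: diag=4, rhs=54; c'=1/4, d'=27/2
row 2: denom=8−1·1/4=31/4; d'=(-38−1·27/2)/(31/4)=-206/31
row 3: denom=12−3·12/31=336/31; d'=(-2−3·-206/31)/(336/31)=139/84
back: M3=139/84
back: M2=-206/31−12/31·139/84=-51/7
back: M1=27/2−1/4·-51/7=429/28
M: M0=0, M1=429/28, M2=-51/7, M3=139/84, M4=0
seg 0: a=4, c=M0/2=0, d=(M1−M0)/(6·1)=143/56, b=Δ0−h0·(2M0+M1)/6=-367/56
seg 1: a=0, c=M1/2=429/56, d=(M2−M1)/(6·1)=-211/56, b=Δ1−h1·(2M1+M2)/6=31/28
seg 2: a=5, c=M2/2=-51/14, d=(M3−M2)/(6·3)=751/1512, b=Δ2−h2·(2M2+M3)/6=41/8
seg 3: a=1, c=M3/2=139/168, d=(M4−M3)/(6·3)=-139/1512, b=Δ3−h3·(2M3+M4)/6=-93/28
t_q=5/4 → seg 1, τ=1/4; S=0+31/28·τ+429/56·τ²+-211/56·τ³=2497/3584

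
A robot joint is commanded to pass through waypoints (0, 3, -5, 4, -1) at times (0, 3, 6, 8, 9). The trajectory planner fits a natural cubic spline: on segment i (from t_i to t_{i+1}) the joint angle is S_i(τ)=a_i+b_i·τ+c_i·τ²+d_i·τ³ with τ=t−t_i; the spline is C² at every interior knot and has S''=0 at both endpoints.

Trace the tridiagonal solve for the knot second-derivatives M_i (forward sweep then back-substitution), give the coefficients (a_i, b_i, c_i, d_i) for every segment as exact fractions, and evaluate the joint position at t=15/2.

Δ: Δ0=1, Δ1=-8/3, Δ2=9/2, Δ3=-5
row 1: diag=12, rhs=-22; c'=1/4, d'=-11/6
row 2: denom=10−3·1/4=37/4; d'=(43−3·-11/6)/(37/4)=194/37
row 3: denom=6−2·8/37=206/37; d'=(-57−2·194/37)/(206/37)=-2497/206
back: M3=-2497/206
back: M2=194/37−8/37·-2497/206=810/103
back: M1=-11/6−1/4·810/103=-1174/309
M: M0=0, M1=-1174/309, M2=810/103, M3=-2497/206, M4=0
seg 0: a=0, c=M0/2=0, d=(M1−M0)/(6·3)=-587/2781, b=Δ0−h0·(2M0+M1)/6=896/309
seg 1: a=3, c=M1/2=-587/309, d=(M2−M1)/(6·3)=1802/2781, b=Δ1−h1·(2M1+M2)/6=-865/309
seg 2: a=-5, c=M2/2=405/103, d=(M3−M2)/(6·2)=-4117/2472, b=Δ2−h2·(2M2+M3)/6=1019/309
seg 3: a=4, c=M3/2=-2497/412, d=(M4−M3)/(6·1)=2497/1236, b=Δ3−h3·(2M3+M4)/6=-593/618
t_q=15/2 → seg 2, τ=3/2; S=-5+1019/309·τ+405/103·τ²+-4117/2472·τ³=20915/6592

  seg 0: a=0 b=896/309 c=0 d=-587/2781
  seg 1: a=3 b=-865/309 c=-587/309 d=1802/2781
  seg 2: a=-5 b=1019/309 c=405/103 d=-4117/2472
  seg 3: a=4 b=-593/618 c=-2497/412 d=2497/1236
S(15/2) = 20915/6592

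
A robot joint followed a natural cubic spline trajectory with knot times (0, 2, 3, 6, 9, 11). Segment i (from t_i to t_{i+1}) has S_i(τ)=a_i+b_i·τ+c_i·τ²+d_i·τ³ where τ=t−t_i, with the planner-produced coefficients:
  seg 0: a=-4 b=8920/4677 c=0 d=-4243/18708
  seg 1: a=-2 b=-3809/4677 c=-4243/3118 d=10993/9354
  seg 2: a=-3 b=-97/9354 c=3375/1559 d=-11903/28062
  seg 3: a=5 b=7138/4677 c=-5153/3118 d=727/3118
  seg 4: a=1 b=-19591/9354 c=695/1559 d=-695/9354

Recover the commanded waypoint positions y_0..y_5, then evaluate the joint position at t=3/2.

y_0 = S_0(0) = a_0 = -4
y_1 = S_1(0) = a_1 = -2
y_2 = S_2(0) = a_2 = -3
y_3 = S_3(0) = a_3 = 5
y_4 = S_4(0) = a_4 = 1
y_5 = S_4(2) = -2
t_q=3/2 is in segment 0 (τ=3/2); S_0(τ)=-95019/49888

y_0=-4 y_1=-2 y_2=-3 y_3=5 y_4=1 y_5=-2
S(3/2) = -95019/49888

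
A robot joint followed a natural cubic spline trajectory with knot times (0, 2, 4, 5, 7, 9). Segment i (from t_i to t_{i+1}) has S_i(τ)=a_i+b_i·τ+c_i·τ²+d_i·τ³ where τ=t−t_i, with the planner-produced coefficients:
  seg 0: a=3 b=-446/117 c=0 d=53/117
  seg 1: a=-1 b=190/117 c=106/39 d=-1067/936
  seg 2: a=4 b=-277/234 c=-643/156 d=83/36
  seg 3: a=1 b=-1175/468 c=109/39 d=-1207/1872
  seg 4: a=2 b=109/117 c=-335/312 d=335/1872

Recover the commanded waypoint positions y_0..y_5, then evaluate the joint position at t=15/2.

y_0 = S_0(0) = a_0 = 3
y_1 = S_1(0) = a_1 = -1
y_2 = S_2(0) = a_2 = 4
y_3 = S_3(0) = a_3 = 1
y_4 = S_4(0) = a_4 = 2
y_5 = S_4(2) = 1
t_q=15/2 is in segment 4 (τ=1/2); S_4(τ)=11081/4992

y_0=3 y_1=-1 y_2=4 y_3=1 y_4=2 y_5=1
S(15/2) = 11081/4992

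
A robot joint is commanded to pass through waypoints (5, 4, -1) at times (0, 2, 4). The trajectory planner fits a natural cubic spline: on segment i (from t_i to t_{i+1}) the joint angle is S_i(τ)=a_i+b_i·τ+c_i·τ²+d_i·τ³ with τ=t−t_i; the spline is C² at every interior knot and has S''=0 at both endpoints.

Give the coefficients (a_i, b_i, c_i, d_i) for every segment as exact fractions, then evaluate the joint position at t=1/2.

  seg 0: a=5 b=0 c=0 d=-1/8
  seg 1: a=4 b=-3/2 c=-3/4 d=1/8
S(1/2) = 319/64

Δ: Δ0=-1/2, Δ1=-5/2
row 1: diag=8, rhs=-12; c'=1/4, d'=-3/2
back: M1=-3/2
M: M0=0, M1=-3/2, M2=0
seg 0: a=5, c=M0/2=0, d=(M1−M0)/(6·2)=-1/8, b=Δ0−h0·(2M0+M1)/6=0
seg 1: a=4, c=M1/2=-3/4, d=(M2−M1)/(6·2)=1/8, b=Δ1−h1·(2M1+M2)/6=-3/2
t_q=1/2 → seg 0, τ=1/2; S=5+0·τ+0·τ²+-1/8·τ³=319/64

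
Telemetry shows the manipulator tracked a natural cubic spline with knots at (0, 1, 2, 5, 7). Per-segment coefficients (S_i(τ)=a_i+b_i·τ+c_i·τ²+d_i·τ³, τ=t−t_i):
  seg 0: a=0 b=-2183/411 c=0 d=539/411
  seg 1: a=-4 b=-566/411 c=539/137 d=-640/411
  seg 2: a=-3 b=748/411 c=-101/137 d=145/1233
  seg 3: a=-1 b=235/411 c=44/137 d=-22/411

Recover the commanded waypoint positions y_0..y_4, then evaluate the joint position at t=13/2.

y_0 = S_0(0) = a_0 = 0
y_1 = S_1(0) = a_1 = -4
y_2 = S_2(0) = a_2 = -3
y_3 = S_3(0) = a_3 = -1
y_4 = S_3(2) = 1
t_q=13/2 is in segment 3 (τ=3/2); S_3(τ)=219/548

y_0=0 y_1=-4 y_2=-3 y_3=-1 y_4=1
S(13/2) = 219/548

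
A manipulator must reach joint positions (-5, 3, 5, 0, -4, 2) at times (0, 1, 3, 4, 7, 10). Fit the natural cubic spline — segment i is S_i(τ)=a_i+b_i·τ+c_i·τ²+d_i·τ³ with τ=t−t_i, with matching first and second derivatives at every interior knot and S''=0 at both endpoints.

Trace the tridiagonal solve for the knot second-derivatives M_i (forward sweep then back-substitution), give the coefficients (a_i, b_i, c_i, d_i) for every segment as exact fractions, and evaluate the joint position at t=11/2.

  seg 0: a=-5 b=12077/1356 c=0 d=-1229/1356
  seg 1: a=3 b=4195/678 c=-1229/452 d=85/1356
  seg 2: a=5 b=-2669/678 c=-1059/452 d=1735/1356
  seg 3: a=0 b=-6487/1356 c=169/113 d=-1405/12204
  seg 4: a=-4 b=733/678 c=623/1356 d=-623/12204
S(11/2) = -15185/3616

Δ: Δ0=8, Δ1=1, Δ2=-5, Δ3=-4/3, Δ4=2
row 1: diag=6, rhs=-42; c'=1/3, d'=-7
row 2: denom=6−2·1/3=16/3; d'=(-36−2·-7)/(16/3)=-33/8
row 3: denom=8−1·3/16=125/16; d'=(22−1·-33/8)/(125/16)=418/125
row 4: denom=12−3·48/125=1356/125; d'=(20−3·418/125)/(1356/125)=623/678
back: M4=623/678
back: M3=418/125−48/125·623/678=338/113
back: M2=-33/8−3/16·338/113=-1059/226
back: M1=-7−1/3·-1059/226=-1229/226
M: M0=0, M1=-1229/226, M2=-1059/226, M3=338/113, M4=623/678, M5=0
seg 0: a=-5, c=M0/2=0, d=(M1−M0)/(6·1)=-1229/1356, b=Δ0−h0·(2M0+M1)/6=12077/1356
seg 1: a=3, c=M1/2=-1229/452, d=(M2−M1)/(6·2)=85/1356, b=Δ1−h1·(2M1+M2)/6=4195/678
seg 2: a=5, c=M2/2=-1059/452, d=(M3−M2)/(6·1)=1735/1356, b=Δ2−h2·(2M2+M3)/6=-2669/678
seg 3: a=0, c=M3/2=169/113, d=(M4−M3)/(6·3)=-1405/12204, b=Δ3−h3·(2M3+M4)/6=-6487/1356
seg 4: a=-4, c=M4/2=623/1356, d=(M5−M4)/(6·3)=-623/12204, b=Δ4−h4·(2M4+M5)/6=733/678
t_q=11/2 → seg 3, τ=3/2; S=0+-6487/1356·τ+169/113·τ²+-1405/12204·τ³=-15185/3616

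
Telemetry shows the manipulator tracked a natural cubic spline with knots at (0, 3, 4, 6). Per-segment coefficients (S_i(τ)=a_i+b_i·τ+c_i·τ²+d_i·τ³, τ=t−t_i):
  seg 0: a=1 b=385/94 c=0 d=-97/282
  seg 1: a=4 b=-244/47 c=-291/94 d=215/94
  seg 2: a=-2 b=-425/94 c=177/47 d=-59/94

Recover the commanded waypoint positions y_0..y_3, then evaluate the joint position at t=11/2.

y_0=1 y_1=4 y_2=-2 y_3=-1
S(11/2) = -1825/752

y_0 = S_0(0) = a_0 = 1
y_1 = S_1(0) = a_1 = 4
y_2 = S_2(0) = a_2 = -2
y_3 = S_2(2) = -1
t_q=11/2 is in segment 2 (τ=3/2); S_2(τ)=-1825/752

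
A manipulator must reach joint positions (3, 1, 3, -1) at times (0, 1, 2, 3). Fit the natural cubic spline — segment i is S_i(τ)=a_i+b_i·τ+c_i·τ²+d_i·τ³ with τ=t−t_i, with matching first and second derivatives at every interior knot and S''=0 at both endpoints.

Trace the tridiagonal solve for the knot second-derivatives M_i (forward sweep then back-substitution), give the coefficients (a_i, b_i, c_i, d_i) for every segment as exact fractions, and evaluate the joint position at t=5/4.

Δ: Δ0=-2, Δ1=2, Δ2=-4
row 1: diag=4, rhs=24; c'=1/4, d'=6
row 2: denom=4−1·1/4=15/4; d'=(-36−1·6)/(15/4)=-56/5
back: M2=-56/5
back: M1=6−1/4·-56/5=44/5
M: M0=0, M1=44/5, M2=-56/5, M3=0
seg 0: a=3, c=M0/2=0, d=(M1−M0)/(6·1)=22/15, b=Δ0−h0·(2M0+M1)/6=-52/15
seg 1: a=1, c=M1/2=22/5, d=(M2−M1)/(6·1)=-10/3, b=Δ1−h1·(2M1+M2)/6=14/15
seg 2: a=3, c=M2/2=-28/5, d=(M3−M2)/(6·1)=28/15, b=Δ2−h2·(2M2+M3)/6=-4/15
t_q=5/4 → seg 1, τ=1/4; S=1+14/15·τ+22/5·τ²+-10/3·τ³=233/160

  seg 0: a=3 b=-52/15 c=0 d=22/15
  seg 1: a=1 b=14/15 c=22/5 d=-10/3
  seg 2: a=3 b=-4/15 c=-28/5 d=28/15
S(5/4) = 233/160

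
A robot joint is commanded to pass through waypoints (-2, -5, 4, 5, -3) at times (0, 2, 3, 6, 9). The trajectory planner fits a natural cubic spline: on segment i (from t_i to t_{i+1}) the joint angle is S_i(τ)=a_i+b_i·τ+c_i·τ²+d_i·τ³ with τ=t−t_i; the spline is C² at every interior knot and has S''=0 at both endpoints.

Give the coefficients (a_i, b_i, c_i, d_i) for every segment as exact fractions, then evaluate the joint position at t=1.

  seg 0: a=-2 b=-1391/255 c=0 d=2017/2040
  seg 1: a=-5 b=3269/510 c=2017/340 d=-3409/1020
  seg 2: a=4 b=8413/1020 c=-348/85 d=33/68
  seg 3: a=5 b=-1639/510 c=93/340 d=-31/1020
S(1) = -4397/680

Δ: Δ0=-3/2, Δ1=9, Δ2=1/3, Δ3=-8/3
row 1: diag=6, rhs=63; c'=1/6, d'=21/2
row 2: denom=8−1·1/6=47/6; d'=(-52−1·21/2)/(47/6)=-375/47
row 3: denom=12−3·18/47=510/47; d'=(-18−3·-375/47)/(510/47)=93/170
back: M3=93/170
back: M2=-375/47−18/47·93/170=-696/85
back: M1=21/2−1/6·-696/85=2017/170
M: M0=0, M1=2017/170, M2=-696/85, M3=93/170, M4=0
seg 0: a=-2, c=M0/2=0, d=(M1−M0)/(6·2)=2017/2040, b=Δ0−h0·(2M0+M1)/6=-1391/255
seg 1: a=-5, c=M1/2=2017/340, d=(M2−M1)/(6·1)=-3409/1020, b=Δ1−h1·(2M1+M2)/6=3269/510
seg 2: a=4, c=M2/2=-348/85, d=(M3−M2)/(6·3)=33/68, b=Δ2−h2·(2M2+M3)/6=8413/1020
seg 3: a=5, c=M3/2=93/340, d=(M4−M3)/(6·3)=-31/1020, b=Δ3−h3·(2M3+M4)/6=-1639/510
t_q=1 → seg 0, τ=1; S=-2+-1391/255·τ+0·τ²+2017/2040·τ³=-4397/680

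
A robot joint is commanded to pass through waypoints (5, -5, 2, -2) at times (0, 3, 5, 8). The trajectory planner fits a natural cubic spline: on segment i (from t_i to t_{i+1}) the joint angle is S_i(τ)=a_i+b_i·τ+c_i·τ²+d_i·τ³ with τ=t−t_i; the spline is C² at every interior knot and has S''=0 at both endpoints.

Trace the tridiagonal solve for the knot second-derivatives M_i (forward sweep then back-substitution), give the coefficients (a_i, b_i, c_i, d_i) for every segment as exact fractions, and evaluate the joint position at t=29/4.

  seg 0: a=5 b=-277/48 c=0 d=13/48
  seg 1: a=-5 b=37/24 c=39/16 d=-35/48
  seg 2: a=2 b=61/24 c=-31/16 d=31/144
S(29/4) = 371/1024

Δ: Δ0=-10/3, Δ1=7/2, Δ2=-4/3
row 1: diag=10, rhs=41; c'=1/5, d'=41/10
row 2: denom=10−2·1/5=48/5; d'=(-29−2·41/10)/(48/5)=-31/8
back: M2=-31/8
back: M1=41/10−1/5·-31/8=39/8
M: M0=0, M1=39/8, M2=-31/8, M3=0
seg 0: a=5, c=M0/2=0, d=(M1−M0)/(6·3)=13/48, b=Δ0−h0·(2M0+M1)/6=-277/48
seg 1: a=-5, c=M1/2=39/16, d=(M2−M1)/(6·2)=-35/48, b=Δ1−h1·(2M1+M2)/6=37/24
seg 2: a=2, c=M2/2=-31/16, d=(M3−M2)/(6·3)=31/144, b=Δ2−h2·(2M2+M3)/6=61/24
t_q=29/4 → seg 2, τ=9/4; S=2+61/24·τ+-31/16·τ²+31/144·τ³=371/1024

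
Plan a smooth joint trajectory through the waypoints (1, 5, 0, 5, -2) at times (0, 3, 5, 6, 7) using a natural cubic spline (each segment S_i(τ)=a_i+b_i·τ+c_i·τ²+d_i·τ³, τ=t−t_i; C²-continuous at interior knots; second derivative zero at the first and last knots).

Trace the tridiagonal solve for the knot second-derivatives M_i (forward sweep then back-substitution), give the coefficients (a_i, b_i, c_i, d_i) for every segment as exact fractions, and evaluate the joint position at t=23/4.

  seg 0: a=1 b=4811/1284 c=0 d=-1033/3852
  seg 1: a=5 b=-2243/642 c=-1033/428 d=3737/2568
  seg 2: a=0 b=1385/321 c=676/107 d=-1808/321
  seg 3: a=5 b=17/321 c=-1132/107 d=1132/321
S(23/4) = 1889/428

Δ: Δ0=4/3, Δ1=-5/2, Δ2=5, Δ3=-7
row 1: diag=10, rhs=-23; c'=1/5, d'=-23/10
row 2: denom=6−2·1/5=28/5; d'=(45−2·-23/10)/(28/5)=62/7
row 3: denom=4−1·5/28=107/28; d'=(-72−1·62/7)/(107/28)=-2264/107
back: M3=-2264/107
back: M2=62/7−5/28·-2264/107=1352/107
back: M1=-23/10−1/5·1352/107=-1033/214
M: M0=0, M1=-1033/214, M2=1352/107, M3=-2264/107, M4=0
seg 0: a=1, c=M0/2=0, d=(M1−M0)/(6·3)=-1033/3852, b=Δ0−h0·(2M0+M1)/6=4811/1284
seg 1: a=5, c=M1/2=-1033/428, d=(M2−M1)/(6·2)=3737/2568, b=Δ1−h1·(2M1+M2)/6=-2243/642
seg 2: a=0, c=M2/2=676/107, d=(M3−M2)/(6·1)=-1808/321, b=Δ2−h2·(2M2+M3)/6=1385/321
seg 3: a=5, c=M3/2=-1132/107, d=(M4−M3)/(6·1)=1132/321, b=Δ3−h3·(2M3+M4)/6=17/321
t_q=23/4 → seg 2, τ=3/4; S=0+1385/321·τ+676/107·τ²+-1808/321·τ³=1889/428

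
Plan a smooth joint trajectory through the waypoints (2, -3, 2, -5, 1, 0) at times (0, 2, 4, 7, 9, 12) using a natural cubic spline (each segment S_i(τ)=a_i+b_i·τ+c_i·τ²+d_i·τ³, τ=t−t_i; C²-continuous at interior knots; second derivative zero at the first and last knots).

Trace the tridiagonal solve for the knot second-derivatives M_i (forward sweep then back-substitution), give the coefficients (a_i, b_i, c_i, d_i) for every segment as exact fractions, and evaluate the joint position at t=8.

Δ: Δ0=-5/2, Δ1=5/2, Δ2=-7/3, Δ3=3, Δ4=-1/3
row 1: diag=8, rhs=30; c'=1/4, d'=15/4
row 2: denom=10−2·1/4=19/2; d'=(-29−2·15/4)/(19/2)=-73/19
row 3: denom=10−3·6/19=172/19; d'=(32−3·-73/19)/(172/19)=827/172
row 4: denom=10−2·19/86=411/43; d'=(-20−2·827/172)/(411/43)=-849/274
back: M4=-849/274
back: M3=827/172−19/86·-849/274=1505/274
back: M2=-73/19−6/19·1505/274=-764/137
back: M1=15/4−1/4·-764/137=2819/548
M: M0=0, M1=2819/548, M2=-764/137, M3=1505/274, M4=-849/274, M5=0
seg 0: a=2, c=M0/2=0, d=(M1−M0)/(6·2)=2819/6576, b=Δ0−h0·(2M0+M1)/6=-6929/1644
seg 1: a=-3, c=M1/2=2819/1096, d=(M2−M1)/(6·2)=-5875/6576, b=Δ1−h1·(2M1+M2)/6=382/411
seg 2: a=2, c=M2/2=-382/137, d=(M3−M2)/(6·3)=337/548, b=Δ2−h2·(2M2+M3)/6=817/1644
seg 3: a=-5, c=M3/2=1505/548, d=(M4−M3)/(6·2)=-1177/1644, b=Δ3−h3·(2M3+M4)/6=305/822
seg 4: a=1, c=M4/2=-849/548, d=(M5−M4)/(6·3)=283/1644, b=Δ4−h4·(2M4+M5)/6=2273/822
t_q=8 → seg 3, τ=1; S=-5+305/822·τ+1505/548·τ²+-1177/1644·τ³=-356/137

  seg 0: a=2 b=-6929/1644 c=0 d=2819/6576
  seg 1: a=-3 b=382/411 c=2819/1096 d=-5875/6576
  seg 2: a=2 b=817/1644 c=-382/137 d=337/548
  seg 3: a=-5 b=305/822 c=1505/548 d=-1177/1644
  seg 4: a=1 b=2273/822 c=-849/548 d=283/1644
S(8) = -356/137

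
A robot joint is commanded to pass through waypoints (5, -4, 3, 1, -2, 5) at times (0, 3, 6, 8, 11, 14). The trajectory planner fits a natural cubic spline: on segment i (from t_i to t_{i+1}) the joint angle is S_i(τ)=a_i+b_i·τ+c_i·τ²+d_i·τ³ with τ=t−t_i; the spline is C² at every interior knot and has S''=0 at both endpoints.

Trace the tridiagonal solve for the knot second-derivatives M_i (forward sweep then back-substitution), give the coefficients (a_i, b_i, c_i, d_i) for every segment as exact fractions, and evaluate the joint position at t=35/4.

Δ: Δ0=-3, Δ1=7/3, Δ2=-1, Δ3=-1, Δ4=7/3
row 1: diag=12, rhs=32; c'=1/4, d'=8/3
row 2: denom=10−3·1/4=37/4; d'=(-20−3·8/3)/(37/4)=-112/37
row 3: denom=10−2·8/37=354/37; d'=(0−2·-112/37)/(354/37)=112/177
row 4: denom=12−3·37/118=1305/118; d'=(20−3·112/177)/(1305/118)=712/435
back: M4=712/435
back: M3=112/177−37/118·712/435=52/435
back: M2=-112/37−8/37·52/435=-1328/435
back: M1=8/3−1/4·-1328/435=1492/435
M: M0=0, M1=1492/435, M2=-1328/435, M3=52/435, M4=712/435, M5=0
seg 0: a=5, c=M0/2=0, d=(M1−M0)/(6·3)=746/3915, b=Δ0−h0·(2M0+M1)/6=-2051/435
seg 1: a=-4, c=M1/2=746/435, d=(M2−M1)/(6·3)=-94/261, b=Δ1−h1·(2M1+M2)/6=187/435
seg 2: a=3, c=M2/2=-664/435, d=(M3−M2)/(6·2)=23/87, b=Δ2−h2·(2M2+M3)/6=433/435
seg 3: a=1, c=M3/2=26/435, d=(M4−M3)/(6·3)=22/261, b=Δ3−h3·(2M3+M4)/6=-281/145
seg 4: a=-2, c=M4/2=356/435, d=(M5−M4)/(6·3)=-356/3915, b=Δ4−h4·(2M4+M5)/6=101/145
t_q=35/4 → seg 3, τ=3/4; S=1+-281/145·τ+26/435·τ²+22/261·τ³=-1783/4640

  seg 0: a=5 b=-2051/435 c=0 d=746/3915
  seg 1: a=-4 b=187/435 c=746/435 d=-94/261
  seg 2: a=3 b=433/435 c=-664/435 d=23/87
  seg 3: a=1 b=-281/145 c=26/435 d=22/261
  seg 4: a=-2 b=101/145 c=356/435 d=-356/3915
S(35/4) = -1783/4640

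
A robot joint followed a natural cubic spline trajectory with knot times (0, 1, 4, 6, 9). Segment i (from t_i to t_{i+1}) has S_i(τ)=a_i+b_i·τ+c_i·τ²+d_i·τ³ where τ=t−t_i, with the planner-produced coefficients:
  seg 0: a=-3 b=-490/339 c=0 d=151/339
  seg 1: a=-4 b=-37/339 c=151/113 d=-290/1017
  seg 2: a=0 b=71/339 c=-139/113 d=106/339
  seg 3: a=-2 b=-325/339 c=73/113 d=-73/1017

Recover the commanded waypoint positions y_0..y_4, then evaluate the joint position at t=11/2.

y_0=-3 y_1=-4 y_2=0 y_3=-2 y_4=-1
S(11/2) = -158/113

y_0 = S_0(0) = a_0 = -3
y_1 = S_1(0) = a_1 = -4
y_2 = S_2(0) = a_2 = 0
y_3 = S_3(0) = a_3 = -2
y_4 = S_3(3) = -1
t_q=11/2 is in segment 2 (τ=3/2); S_2(τ)=-158/113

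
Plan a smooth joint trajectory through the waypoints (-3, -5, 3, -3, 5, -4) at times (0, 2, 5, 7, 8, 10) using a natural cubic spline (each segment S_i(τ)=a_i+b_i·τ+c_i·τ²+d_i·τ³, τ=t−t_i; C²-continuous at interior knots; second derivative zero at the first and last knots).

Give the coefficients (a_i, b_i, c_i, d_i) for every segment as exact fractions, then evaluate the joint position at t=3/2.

Δ: Δ0=-1, Δ1=8/3, Δ2=-3, Δ3=8, Δ4=-9/2
row 1: diag=10, rhs=22; c'=3/10, d'=11/5
row 2: denom=10−3·3/10=91/10; d'=(-34−3·11/5)/(91/10)=-58/13
row 3: denom=6−2·20/91=506/91; d'=(66−2·-58/13)/(506/91)=3409/253
row 4: denom=6−1·91/506=2945/506; d'=(-75−1·3409/253)/(2945/506)=-44768/2945
back: M4=-44768/2945
back: M3=3409/253−91/506·-44768/2945=47733/2945
back: M2=-58/13−20/91·47733/2945=-4726/589
back: M1=11/5−3/10·-4726/589=13568/2945
M: M0=0, M1=13568/2945, M2=-4726/589, M3=47733/2945, M4=-44768/2945, M5=0
seg 0: a=-3, c=M0/2=0, d=(M1−M0)/(6·2)=3392/8835, b=Δ0−h0·(2M0+M1)/6=-22403/8835
seg 1: a=-5, c=M1/2=6784/2945, d=(M2−M1)/(6·3)=-18599/26505, b=Δ1−h1·(2M1+M2)/6=18301/8835
seg 2: a=3, c=M2/2=-2363/589, d=(M3−M2)/(6·2)=71363/35340, b=Δ2−h2·(2M2+M3)/6=-26978/8835
seg 3: a=-3, c=M3/2=47733/5890, d=(M4−M3)/(6·1)=-92501/17670, b=Δ3−h3·(2M3+M4)/6=45331/8835
seg 4: a=5, c=M4/2=-22384/2945, d=(M5−M4)/(6·2)=11192/8835, b=Δ4−h4·(2M4+M5)/6=99557/17670
t_q=3/2 → seg 0, τ=3/2; S=-3+-22403/8835·τ+0·τ²+3392/8835·τ³=-32441/5890

  seg 0: a=-3 b=-22403/8835 c=0 d=3392/8835
  seg 1: a=-5 b=18301/8835 c=6784/2945 d=-18599/26505
  seg 2: a=3 b=-26978/8835 c=-2363/589 d=71363/35340
  seg 3: a=-3 b=45331/8835 c=47733/5890 d=-92501/17670
  seg 4: a=5 b=99557/17670 c=-22384/2945 d=11192/8835
S(3/2) = -32441/5890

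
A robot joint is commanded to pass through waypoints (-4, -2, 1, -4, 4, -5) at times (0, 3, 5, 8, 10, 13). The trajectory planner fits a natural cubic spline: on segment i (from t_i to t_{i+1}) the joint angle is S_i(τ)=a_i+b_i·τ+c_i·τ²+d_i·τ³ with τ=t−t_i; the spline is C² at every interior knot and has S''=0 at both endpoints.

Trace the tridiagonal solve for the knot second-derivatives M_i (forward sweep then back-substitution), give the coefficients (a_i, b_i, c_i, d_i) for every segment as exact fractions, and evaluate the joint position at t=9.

  seg 0: a=-4 b=13/396 c=0 d=251/3564
  seg 1: a=-2 b=383/198 c=251/396 d=-337/792
  seg 2: a=1 b=-7/11 c=-190/99 d=52/99
  seg 3: a=-4 b=67/33 c=278/99 d=-361/396
  seg 4: a=4 b=230/99 c=-527/198 d=527/1782
S(9) = -29/396

Δ: Δ0=2/3, Δ1=3/2, Δ2=-5/3, Δ3=4, Δ4=-3
row 1: diag=10, rhs=5; c'=1/5, d'=1/2
row 2: denom=10−2·1/5=48/5; d'=(-19−2·1/2)/(48/5)=-25/12
row 3: denom=10−3·5/16=145/16; d'=(34−3·-25/12)/(145/16)=644/145
row 4: denom=10−2·32/145=1386/145; d'=(-42−2·644/145)/(1386/145)=-527/99
back: M4=-527/99
back: M3=644/145−32/145·-527/99=556/99
back: M2=-25/12−5/16·556/99=-380/99
back: M1=1/2−1/5·-380/99=251/198
M: M0=0, M1=251/198, M2=-380/99, M3=556/99, M4=-527/99, M5=0
seg 0: a=-4, c=M0/2=0, d=(M1−M0)/(6·3)=251/3564, b=Δ0−h0·(2M0+M1)/6=13/396
seg 1: a=-2, c=M1/2=251/396, d=(M2−M1)/(6·2)=-337/792, b=Δ1−h1·(2M1+M2)/6=383/198
seg 2: a=1, c=M2/2=-190/99, d=(M3−M2)/(6·3)=52/99, b=Δ2−h2·(2M2+M3)/6=-7/11
seg 3: a=-4, c=M3/2=278/99, d=(M4−M3)/(6·2)=-361/396, b=Δ3−h3·(2M3+M4)/6=67/33
seg 4: a=4, c=M4/2=-527/198, d=(M5−M4)/(6·3)=527/1782, b=Δ4−h4·(2M4+M5)/6=230/99
t_q=9 → seg 3, τ=1; S=-4+67/33·τ+278/99·τ²+-361/396·τ³=-29/396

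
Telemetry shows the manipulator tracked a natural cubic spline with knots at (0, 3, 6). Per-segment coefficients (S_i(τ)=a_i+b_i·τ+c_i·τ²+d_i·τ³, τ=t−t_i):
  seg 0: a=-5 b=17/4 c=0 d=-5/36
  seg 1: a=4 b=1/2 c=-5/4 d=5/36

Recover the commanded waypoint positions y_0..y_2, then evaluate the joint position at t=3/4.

y_0 = S_0(0) = a_0 = -5
y_1 = S_1(0) = a_1 = 4
y_2 = S_1(3) = -2
t_q=3/4 is in segment 0 (τ=3/4); S_0(τ)=-479/256

y_0=-5 y_1=4 y_2=-2
S(3/4) = -479/256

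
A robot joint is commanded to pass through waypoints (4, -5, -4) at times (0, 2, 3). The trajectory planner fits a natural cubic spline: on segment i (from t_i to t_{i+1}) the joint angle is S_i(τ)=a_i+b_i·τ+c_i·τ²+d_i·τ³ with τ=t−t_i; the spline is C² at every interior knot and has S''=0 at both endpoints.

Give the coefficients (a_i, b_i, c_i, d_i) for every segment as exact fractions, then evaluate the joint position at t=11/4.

Δ: Δ0=-9/2, Δ1=1
row 1: diag=6, rhs=33; c'=1/6, d'=11/2
back: M1=11/2
M: M0=0, M1=11/2, M2=0
seg 0: a=4, c=M0/2=0, d=(M1−M0)/(6·2)=11/24, b=Δ0−h0·(2M0+M1)/6=-19/3
seg 1: a=-5, c=M1/2=11/4, d=(M2−M1)/(6·1)=-11/12, b=Δ1−h1·(2M1+M2)/6=-5/6
t_q=11/4 → seg 1, τ=3/4; S=-5+-5/6·τ+11/4·τ²+-11/12·τ³=-1143/256

  seg 0: a=4 b=-19/3 c=0 d=11/24
  seg 1: a=-5 b=-5/6 c=11/4 d=-11/12
S(11/4) = -1143/256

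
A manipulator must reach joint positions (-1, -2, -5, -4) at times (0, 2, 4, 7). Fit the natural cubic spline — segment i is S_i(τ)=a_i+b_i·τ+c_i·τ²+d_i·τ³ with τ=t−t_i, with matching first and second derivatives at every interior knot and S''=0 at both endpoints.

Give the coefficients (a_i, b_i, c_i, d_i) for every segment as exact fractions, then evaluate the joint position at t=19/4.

  seg 0: a=-1 b=-8/57 c=0 d=-41/456
  seg 1: a=-2 b=-139/114 c=-41/76 d=91/456
  seg 2: a=-5 b=-56/57 c=25/38 d=-25/342
S(19/4) = -13127/2432

Δ: Δ0=-1/2, Δ1=-3/2, Δ2=1/3
row 1: diag=8, rhs=-6; c'=1/4, d'=-3/4
row 2: denom=10−2·1/4=19/2; d'=(11−2·-3/4)/(19/2)=25/19
back: M2=25/19
back: M1=-3/4−1/4·25/19=-41/38
M: M0=0, M1=-41/38, M2=25/19, M3=0
seg 0: a=-1, c=M0/2=0, d=(M1−M0)/(6·2)=-41/456, b=Δ0−h0·(2M0+M1)/6=-8/57
seg 1: a=-2, c=M1/2=-41/76, d=(M2−M1)/(6·2)=91/456, b=Δ1−h1·(2M1+M2)/6=-139/114
seg 2: a=-5, c=M2/2=25/38, d=(M3−M2)/(6·3)=-25/342, b=Δ2−h2·(2M2+M3)/6=-56/57
t_q=19/4 → seg 2, τ=3/4; S=-5+-56/57·τ+25/38·τ²+-25/342·τ³=-13127/2432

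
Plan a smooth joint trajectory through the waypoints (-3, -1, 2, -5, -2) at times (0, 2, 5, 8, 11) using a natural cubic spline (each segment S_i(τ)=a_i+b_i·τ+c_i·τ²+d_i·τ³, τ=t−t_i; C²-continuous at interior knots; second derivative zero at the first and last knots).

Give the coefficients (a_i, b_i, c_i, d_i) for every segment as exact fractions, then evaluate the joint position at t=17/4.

Δ: Δ0=1, Δ1=1, Δ2=-7/3, Δ3=1
row 1: diag=10, rhs=0; c'=3/10, d'=0
row 2: denom=12−3·3/10=111/10; d'=(-20−3·0)/(111/10)=-200/111
row 3: denom=12−3·10/37=414/37; d'=(20−3·-200/111)/(414/37)=470/207
back: M3=470/207
back: M2=-200/111−10/37·470/207=-500/207
back: M1=0−3/10·-500/207=50/69
M: M0=0, M1=50/69, M2=-500/207, M3=470/207, M4=0
seg 0: a=-3, c=M0/2=0, d=(M1−M0)/(6·2)=25/414, b=Δ0−h0·(2M0+M1)/6=157/207
seg 1: a=-1, c=M1/2=25/69, d=(M2−M1)/(6·3)=-325/1863, b=Δ1−h1·(2M1+M2)/6=307/207
seg 2: a=2, c=M2/2=-250/207, d=(M3−M2)/(6·3)=485/1863, b=Δ2−h2·(2M2+M3)/6=-218/207
seg 3: a=-5, c=M3/2=235/207, d=(M4−M3)/(6·3)=-235/1863, b=Δ3−h3·(2M3+M4)/6=-263/207
t_q=17/4 → seg 1, τ=9/4; S=-1+307/207·τ+25/69·τ²+-325/1863·τ³=3215/1472

  seg 0: a=-3 b=157/207 c=0 d=25/414
  seg 1: a=-1 b=307/207 c=25/69 d=-325/1863
  seg 2: a=2 b=-218/207 c=-250/207 d=485/1863
  seg 3: a=-5 b=-263/207 c=235/207 d=-235/1863
S(17/4) = 3215/1472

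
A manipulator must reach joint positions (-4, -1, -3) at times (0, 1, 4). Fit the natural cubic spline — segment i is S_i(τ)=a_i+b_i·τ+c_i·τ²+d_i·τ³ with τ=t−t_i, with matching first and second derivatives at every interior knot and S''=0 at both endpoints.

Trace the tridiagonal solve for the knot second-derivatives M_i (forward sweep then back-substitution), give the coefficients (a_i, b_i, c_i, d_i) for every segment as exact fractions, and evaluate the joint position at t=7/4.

  seg 0: a=-4 b=83/24 c=0 d=-11/24
  seg 1: a=-1 b=25/12 c=-11/8 d=11/72
S(7/4) = -75/512

Δ: Δ0=3, Δ1=-2/3
row 1: diag=8, rhs=-22; c'=3/8, d'=-11/4
back: M1=-11/4
M: M0=0, M1=-11/4, M2=0
seg 0: a=-4, c=M0/2=0, d=(M1−M0)/(6·1)=-11/24, b=Δ0−h0·(2M0+M1)/6=83/24
seg 1: a=-1, c=M1/2=-11/8, d=(M2−M1)/(6·3)=11/72, b=Δ1−h1·(2M1+M2)/6=25/12
t_q=7/4 → seg 1, τ=3/4; S=-1+25/12·τ+-11/8·τ²+11/72·τ³=-75/512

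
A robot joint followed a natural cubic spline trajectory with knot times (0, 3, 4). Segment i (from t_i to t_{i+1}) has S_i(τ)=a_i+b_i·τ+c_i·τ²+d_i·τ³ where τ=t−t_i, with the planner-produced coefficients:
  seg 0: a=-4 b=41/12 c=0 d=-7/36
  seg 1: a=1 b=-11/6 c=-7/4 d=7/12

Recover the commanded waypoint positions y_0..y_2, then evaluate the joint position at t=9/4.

y_0=-4 y_1=1 y_2=-2
S(9/4) = 377/256

y_0 = S_0(0) = a_0 = -4
y_1 = S_1(0) = a_1 = 1
y_2 = S_1(1) = -2
t_q=9/4 is in segment 0 (τ=9/4); S_0(τ)=377/256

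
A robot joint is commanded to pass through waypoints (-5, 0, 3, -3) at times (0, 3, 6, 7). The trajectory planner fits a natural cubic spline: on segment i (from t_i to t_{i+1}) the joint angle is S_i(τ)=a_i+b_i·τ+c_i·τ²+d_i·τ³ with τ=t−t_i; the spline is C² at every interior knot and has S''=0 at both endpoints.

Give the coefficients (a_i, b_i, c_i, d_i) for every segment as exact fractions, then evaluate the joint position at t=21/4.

Δ: Δ0=5/3, Δ1=1, Δ2=-6
row 1: diag=12, rhs=-4; c'=1/4, d'=-1/3
row 2: denom=8−3·1/4=29/4; d'=(-42−3·-1/3)/(29/4)=-164/29
back: M2=-164/29
back: M1=-1/3−1/4·-164/29=94/87
M: M0=0, M1=94/87, M2=-164/29, M3=0
seg 0: a=-5, c=M0/2=0, d=(M1−M0)/(6·3)=47/783, b=Δ0−h0·(2M0+M1)/6=98/87
seg 1: a=0, c=M1/2=47/87, d=(M2−M1)/(6·3)=-293/783, b=Δ1−h1·(2M1+M2)/6=239/87
seg 2: a=3, c=M2/2=-82/29, d=(M3−M2)/(6·1)=82/87, b=Δ2−h2·(2M2+M3)/6=-358/87
t_q=21/4 → seg 1, τ=9/4; S=0+239/87·τ+47/87·τ²+-293/783·τ³=8637/1856

  seg 0: a=-5 b=98/87 c=0 d=47/783
  seg 1: a=0 b=239/87 c=47/87 d=-293/783
  seg 2: a=3 b=-358/87 c=-82/29 d=82/87
S(21/4) = 8637/1856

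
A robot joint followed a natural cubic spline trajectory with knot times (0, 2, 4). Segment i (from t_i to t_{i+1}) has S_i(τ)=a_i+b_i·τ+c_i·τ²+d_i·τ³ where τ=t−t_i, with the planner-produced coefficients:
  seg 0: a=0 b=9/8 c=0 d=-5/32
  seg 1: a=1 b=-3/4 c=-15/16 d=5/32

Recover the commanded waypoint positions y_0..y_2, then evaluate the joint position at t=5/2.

y_0=0 y_1=1 y_2=-3
S(5/2) = 105/256

y_0 = S_0(0) = a_0 = 0
y_1 = S_1(0) = a_1 = 1
y_2 = S_1(2) = -3
t_q=5/2 is in segment 1 (τ=1/2); S_1(τ)=105/256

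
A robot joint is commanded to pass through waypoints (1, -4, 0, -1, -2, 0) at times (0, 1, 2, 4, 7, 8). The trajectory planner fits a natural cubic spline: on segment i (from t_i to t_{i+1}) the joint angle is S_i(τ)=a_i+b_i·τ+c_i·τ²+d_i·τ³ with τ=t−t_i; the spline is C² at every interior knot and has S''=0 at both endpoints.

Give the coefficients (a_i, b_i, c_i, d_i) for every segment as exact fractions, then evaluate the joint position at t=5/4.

Δ: Δ0=-5, Δ1=4, Δ2=-1/2, Δ3=-1/3, Δ4=2
row 1: diag=4, rhs=54; c'=1/4, d'=27/2
row 2: denom=6−1·1/4=23/4; d'=(-27−1·27/2)/(23/4)=-162/23
row 3: denom=10−2·8/23=214/23; d'=(1−2·-162/23)/(214/23)=347/214
row 4: denom=8−3·69/214=1505/214; d'=(14−3·347/214)/(1505/214)=391/301
back: M4=391/301
back: M3=347/214−69/214·391/301=362/301
back: M2=-162/23−8/23·362/301=-2246/301
back: M1=27/2−1/4·-2246/301=4625/301
M: M0=0, M1=4625/301, M2=-2246/301, M3=362/301, M4=391/301, M5=0
seg 0: a=1, c=M0/2=0, d=(M1−M0)/(6·1)=4625/1806, b=Δ0−h0·(2M0+M1)/6=-13655/1806
seg 1: a=-4, c=M1/2=4625/602, d=(M2−M1)/(6·1)=-6871/1806, b=Δ1−h1·(2M1+M2)/6=110/903
seg 2: a=0, c=M2/2=-1123/301, d=(M3−M2)/(6·2)=652/903, b=Δ2−h2·(2M2+M3)/6=1051/258
seg 3: a=-1, c=M3/2=181/301, d=(M4−M3)/(6·3)=29/5418, b=Δ3−h3·(2M3+M4)/6=-3947/1806
seg 4: a=-2, c=M4/2=391/602, d=(M5−M4)/(6·1)=-391/1806, b=Δ4−h4·(2M4+M5)/6=1415/903
t_q=5/4 → seg 1, τ=1/4; S=-4+110/903·τ+4625/602·τ²+-6871/1806·τ³=-136729/38528

  seg 0: a=1 b=-13655/1806 c=0 d=4625/1806
  seg 1: a=-4 b=110/903 c=4625/602 d=-6871/1806
  seg 2: a=0 b=1051/258 c=-1123/301 d=652/903
  seg 3: a=-1 b=-3947/1806 c=181/301 d=29/5418
  seg 4: a=-2 b=1415/903 c=391/602 d=-391/1806
S(5/4) = -136729/38528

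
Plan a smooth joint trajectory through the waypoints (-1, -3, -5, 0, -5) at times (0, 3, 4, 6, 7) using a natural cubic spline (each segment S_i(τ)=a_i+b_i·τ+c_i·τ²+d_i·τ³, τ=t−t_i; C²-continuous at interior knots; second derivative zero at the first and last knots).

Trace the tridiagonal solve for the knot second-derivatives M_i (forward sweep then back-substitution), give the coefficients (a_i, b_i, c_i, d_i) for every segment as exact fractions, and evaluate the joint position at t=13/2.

Δ: Δ0=-2/3, Δ1=-2, Δ2=5/2, Δ3=-5
row 1: diag=8, rhs=-8; c'=1/8, d'=-1
row 2: denom=6−1·1/8=47/8; d'=(27−1·-1)/(47/8)=224/47
row 3: denom=6−2·16/47=250/47; d'=(-45−2·224/47)/(250/47)=-2563/250
back: M3=-2563/250
back: M2=224/47−16/47·-2563/250=1032/125
back: M1=-1−1/8·1032/125=-254/125
M: M0=0, M1=-254/125, M2=1032/125, M3=-2563/250, M4=0
seg 0: a=-1, c=M0/2=0, d=(M1−M0)/(6·3)=-127/1125, b=Δ0−h0·(2M0+M1)/6=131/375
seg 1: a=-3, c=M1/2=-127/125, d=(M2−M1)/(6·1)=643/375, b=Δ1−h1·(2M1+M2)/6=-1012/375
seg 2: a=-5, c=M2/2=516/125, d=(M3−M2)/(6·2)=-4627/3000, b=Δ2−h2·(2M2+M3)/6=31/75
seg 3: a=0, c=M3/2=-2563/500, d=(M4−M3)/(6·1)=2563/1500, b=Δ3−h3·(2M3+M4)/6=-1187/750
t_q=13/2 → seg 3, τ=1/2; S=0+-1187/750·τ+-2563/500·τ²+2563/1500·τ³=-7437/4000

  seg 0: a=-1 b=131/375 c=0 d=-127/1125
  seg 1: a=-3 b=-1012/375 c=-127/125 d=643/375
  seg 2: a=-5 b=31/75 c=516/125 d=-4627/3000
  seg 3: a=0 b=-1187/750 c=-2563/500 d=2563/1500
S(13/2) = -7437/4000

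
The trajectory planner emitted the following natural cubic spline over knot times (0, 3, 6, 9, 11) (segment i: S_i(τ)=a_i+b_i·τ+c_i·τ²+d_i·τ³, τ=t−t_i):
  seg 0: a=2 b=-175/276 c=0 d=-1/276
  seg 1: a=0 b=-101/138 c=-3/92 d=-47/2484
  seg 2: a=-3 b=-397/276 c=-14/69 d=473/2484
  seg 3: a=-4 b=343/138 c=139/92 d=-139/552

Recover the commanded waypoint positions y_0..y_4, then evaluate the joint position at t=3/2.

y_0 = S_0(0) = a_0 = 2
y_1 = S_1(0) = a_1 = 0
y_2 = S_2(0) = a_2 = -3
y_3 = S_3(0) = a_3 = -4
y_4 = S_3(2) = 5
t_q=3/2 is in segment 0 (τ=3/2); S_0(τ)=763/736

y_0=2 y_1=0 y_2=-3 y_3=-4 y_4=5
S(3/2) = 763/736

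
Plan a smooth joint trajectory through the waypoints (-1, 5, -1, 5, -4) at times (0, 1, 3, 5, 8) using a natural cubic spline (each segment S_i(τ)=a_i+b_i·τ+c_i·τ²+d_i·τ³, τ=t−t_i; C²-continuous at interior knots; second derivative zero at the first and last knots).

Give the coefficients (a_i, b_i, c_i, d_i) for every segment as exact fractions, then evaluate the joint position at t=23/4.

Δ: Δ0=6, Δ1=-3, Δ2=3, Δ3=-3
row 1: diag=6, rhs=-54; c'=1/3, d'=-9
row 2: denom=8−2·1/3=22/3; d'=(36−2·-9)/(22/3)=81/11
row 3: denom=10−2·3/11=104/11; d'=(-36−2·81/11)/(104/11)=-279/52
back: M3=-279/52
back: M2=81/11−3/11·-279/52=459/52
back: M1=-9−1/3·459/52=-621/52
M: M0=0, M1=-621/52, M2=459/52, M3=-279/52, M4=0
seg 0: a=-1, c=M0/2=0, d=(M1−M0)/(6·1)=-207/104, b=Δ0−h0·(2M0+M1)/6=831/104
seg 1: a=5, c=M1/2=-621/104, d=(M2−M1)/(6·2)=45/26, b=Δ1−h1·(2M1+M2)/6=105/52
seg 2: a=-1, c=M2/2=459/104, d=(M3−M2)/(6·2)=-123/104, b=Δ2−h2·(2M2+M3)/6=-57/52
seg 3: a=5, c=M3/2=-279/104, d=(M4−M3)/(6·3)=31/104, b=Δ3−h3·(2M3+M4)/6=123/52
t_q=23/4 → seg 3, τ=3/4; S=5+123/52·τ+-279/104·τ²+31/104·τ³=35881/6656

  seg 0: a=-1 b=831/104 c=0 d=-207/104
  seg 1: a=5 b=105/52 c=-621/104 d=45/26
  seg 2: a=-1 b=-57/52 c=459/104 d=-123/104
  seg 3: a=5 b=123/52 c=-279/104 d=31/104
S(23/4) = 35881/6656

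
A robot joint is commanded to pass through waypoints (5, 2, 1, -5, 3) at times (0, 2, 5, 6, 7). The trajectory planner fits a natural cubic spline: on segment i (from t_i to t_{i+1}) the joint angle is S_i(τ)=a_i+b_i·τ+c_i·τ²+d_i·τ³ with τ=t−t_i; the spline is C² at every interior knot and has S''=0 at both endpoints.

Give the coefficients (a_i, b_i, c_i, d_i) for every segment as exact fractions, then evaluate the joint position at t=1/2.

  seg 0: a=5 b=-1055/411 c=0 d=877/3288
  seg 1: a=2 b=521/822 c=877/548 d=-3161/4932
  seg 2: a=1 b=-11621/1644 c=-571/137 d=8609/1644
  seg 3: a=-5 b=251/822 c=6325/548 d=-6325/1644
S(1/2) = 32879/8768

Δ: Δ0=-3/2, Δ1=-1/3, Δ2=-6, Δ3=8
row 1: diag=10, rhs=7; c'=3/10, d'=7/10
row 2: denom=8−3·3/10=71/10; d'=(-34−3·7/10)/(71/10)=-361/71
row 3: denom=4−1·10/71=274/71; d'=(84−1·-361/71)/(274/71)=6325/274
back: M3=6325/274
back: M2=-361/71−10/71·6325/274=-1142/137
back: M1=7/10−3/10·-1142/137=877/274
M: M0=0, M1=877/274, M2=-1142/137, M3=6325/274, M4=0
seg 0: a=5, c=M0/2=0, d=(M1−M0)/(6·2)=877/3288, b=Δ0−h0·(2M0+M1)/6=-1055/411
seg 1: a=2, c=M1/2=877/548, d=(M2−M1)/(6·3)=-3161/4932, b=Δ1−h1·(2M1+M2)/6=521/822
seg 2: a=1, c=M2/2=-571/137, d=(M3−M2)/(6·1)=8609/1644, b=Δ2−h2·(2M2+M3)/6=-11621/1644
seg 3: a=-5, c=M3/2=6325/548, d=(M4−M3)/(6·1)=-6325/1644, b=Δ3−h3·(2M3+M4)/6=251/822
t_q=1/2 → seg 0, τ=1/2; S=5+-1055/411·τ+0·τ²+877/3288·τ³=32879/8768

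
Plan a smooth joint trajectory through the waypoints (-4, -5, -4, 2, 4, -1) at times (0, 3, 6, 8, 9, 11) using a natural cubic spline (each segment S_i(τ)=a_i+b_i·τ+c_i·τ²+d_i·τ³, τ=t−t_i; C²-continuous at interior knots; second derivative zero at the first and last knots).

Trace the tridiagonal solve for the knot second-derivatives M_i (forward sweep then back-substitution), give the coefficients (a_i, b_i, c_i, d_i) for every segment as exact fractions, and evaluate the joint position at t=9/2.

  seg 0: a=-4 b=-328/1199 c=0 d=-215/32373
  seg 1: a=-5 b=-543/1199 c=-215/3597 d=3473/32373
  seg 2: a=-4 b=2500/1199 c=1086/1199 d=-1075/4796
  seg 3: a=2 b=329/109 c=-1053/2398 d=-1389/2398
  seg 4: a=4 b=965/2398 c=-2610/1199 d=435/1199
S(9/2) = -52293/9592

Δ: Δ0=-1/3, Δ1=1/3, Δ2=3, Δ3=2, Δ4=-5/2
row 1: diag=12, rhs=4; c'=1/4, d'=1/3
row 2: denom=10−3·1/4=37/4; d'=(16−3·1/3)/(37/4)=60/37
row 3: denom=6−2·8/37=206/37; d'=(-6−2·60/37)/(206/37)=-171/103
row 4: denom=6−1·37/206=1199/206; d'=(-27−1·-171/103)/(1199/206)=-5220/1199
back: M4=-5220/1199
back: M3=-171/103−37/206·-5220/1199=-1053/1199
back: M2=60/37−8/37·-1053/1199=2172/1199
back: M1=1/3−1/4·2172/1199=-430/3597
M: M0=0, M1=-430/3597, M2=2172/1199, M3=-1053/1199, M4=-5220/1199, M5=0
seg 0: a=-4, c=M0/2=0, d=(M1−M0)/(6·3)=-215/32373, b=Δ0−h0·(2M0+M1)/6=-328/1199
seg 1: a=-5, c=M1/2=-215/3597, d=(M2−M1)/(6·3)=3473/32373, b=Δ1−h1·(2M1+M2)/6=-543/1199
seg 2: a=-4, c=M2/2=1086/1199, d=(M3−M2)/(6·2)=-1075/4796, b=Δ2−h2·(2M2+M3)/6=2500/1199
seg 3: a=2, c=M3/2=-1053/2398, d=(M4−M3)/(6·1)=-1389/2398, b=Δ3−h3·(2M3+M4)/6=329/109
seg 4: a=4, c=M4/2=-2610/1199, d=(M5−M4)/(6·2)=435/1199, b=Δ4−h4·(2M4+M5)/6=965/2398
t_q=9/2 → seg 1, τ=3/2; S=-5+-543/1199·τ+-215/3597·τ²+3473/32373·τ³=-52293/9592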